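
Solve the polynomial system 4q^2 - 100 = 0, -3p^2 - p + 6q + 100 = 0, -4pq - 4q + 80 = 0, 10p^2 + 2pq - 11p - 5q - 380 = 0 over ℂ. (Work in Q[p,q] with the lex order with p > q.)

Compute a lex Gröbner basis by Buchberger's algorithm.
f_1 = 4q^2 - 100, LT = q^2.
f_2 = -3p^2 - p + 6q + 100, LT = p^2.
f_3 = -4pq - 4q + 80, LT = pq.
f_4 = 10p^2 + 2pq - 11p - 5q - 380, LT = p^2.

S(f_1,f_3): lcm = pq^2. S = -25p - q^2 + 20q.
  reduce S modulo (f_1, f_2, f_3, f_4):
  remainder -25p + 20q - 25 ≠ 0; add h_5 = -25p + 20q - 25 to the basis.

S(f_2,f_3): lcm = p^2q. S = -2/3pq + 20p - 2q^2 - 100/3q.
  reduce S modulo (f_1, f_2, f_3, f_4, h_5):
  remainder -50/3q - 250/3 ≠ 0; add h_6 = -50/3q - 250/3 to the basis.

The other S-polynomials (S(f_1,f_2), S(f_1,f_4), S(f_2,f_4), S(f_3,f_4), S(f_1,h_5), S(f_2,h_5), S(f_3,h_5), S(f_4,h_5), S(f_1,h_6), S(f_2,h_6), S(f_3,h_6), S(f_4,h_6), S(h_5,h_6)) all reduce to 0 modulo the current basis, so we have a Gröbner basis.
Inter-reduce: drop elements whose leading term is divisible by another's, tail-reduce, and make monic.
Reduced Gröbner basis: {p + 5, q + 5}.

The lex basis is triangular: the last element involves only q. Solving q + 5 = 0 gives q ∈ {-5}; substituting each value into the earlier elements determines the remaining variables.
  q = -5: the earlier basis element becomes p + 5 = 0, giving p = -5 — point (-5, -5).

{(-5, -5)}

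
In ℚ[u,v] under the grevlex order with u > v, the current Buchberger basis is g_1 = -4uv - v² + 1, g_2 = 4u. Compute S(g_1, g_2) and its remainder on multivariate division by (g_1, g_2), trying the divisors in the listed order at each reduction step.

lcm(LM(g_1), LM(g_2)) = uv.
S = (lcm/LT(g_1))·g_1 − (lcm/LT(g_2))·g_2 = ¼v² - ¼.
Reduce S modulo (g_1, g_2) in that order:
  leading term v²: no divisor's leading term divides it; move ¼v² to the remainder.
  leading term 1: no divisor's leading term divides it; move -¼ to the remainder.
The remainder ¼v² - ¼ is nonzero, so it would be added as the next basis element.

S(g_1, g_2) = ¼v² - ¼; remainder on division = ¼v² - ¼.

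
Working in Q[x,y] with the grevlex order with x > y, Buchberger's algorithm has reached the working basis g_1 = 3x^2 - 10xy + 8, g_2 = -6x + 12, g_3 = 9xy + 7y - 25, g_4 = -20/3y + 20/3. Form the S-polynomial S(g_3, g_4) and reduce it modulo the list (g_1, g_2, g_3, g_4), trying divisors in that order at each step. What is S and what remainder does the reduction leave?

S(g_3, g_4) = x + 7/9y - 25/9; remainder on division = 0.

lcm(LM(g_3), LM(g_4)) = xy.
S = (lcm/LT(g_3))·g_3 − (lcm/LT(g_4))·g_4 = x + 7/9y - 25/9.
Reduce S modulo (g_1, g_2, g_3, g_4) in that order:
  leading term x: subtract (-1/6)·g_2 from x + 7/9y - 25/9 → 7/9y - 7/9
  leading term y: subtract (-7/60)·g_4 from 7/9y - 7/9 → 0
The remainder is 0, so this S-polynomial contributes no new basis element.
An S-polynomial is built so that the two leading terms cancel; whether anything survives reduction is exactly the Gröbner-basis criterion.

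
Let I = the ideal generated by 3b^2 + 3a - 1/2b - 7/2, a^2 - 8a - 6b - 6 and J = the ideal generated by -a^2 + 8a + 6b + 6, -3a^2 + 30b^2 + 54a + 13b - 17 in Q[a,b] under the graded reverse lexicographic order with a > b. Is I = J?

For a fixed monomial order, each ideal has a unique reduced Gröbner basis; comparing bases decides equality.
Buchberger on the first generating set:
f_1 = 3b^2 + 3a - 1/2b - 7/2, LT = b^2.
f_2 = a^2 - 8a - 6b - 6, LT = a^2.

S(f_1,f_2): leading monomials are coprime, so the S-polynomial reduces to 0 (Buchberger's first criterion).
Every S-polynomial of the final basis reduces to 0, so we have a Gröbner basis.
Inter-reduce: drop elements whose leading term is divisible by another's, tail-reduce, and make monic.
Reduced Gröbner basis: {a^2 - 8a - 6b - 6, b^2 + a - 1/6b - 7/6}.

Buchberger on the second generating set:
h_1 = -a^2 + 8a + 6b + 6, LT = a^2.
h_2 = -3a^2 + 30b^2 + 54a + 13b - 17, LT = a^2.

S(h_1,h_2): lcm = a^2. S = 10b^2 + 10a - 5/3b - 35/3.
  leading term b^2: no divisor's leading term divides it; move 10b^2 to the remainder.
  leading term a: no divisor's leading term divides it; move 10a to the remainder.
  leading term b: no divisor's leading term divides it; move -5/3b to the remainder.
  leading term 1: no divisor's leading term divides it; move -35/3 to the remainder.
  remainder 10b^2 + 10a - 5/3b - 35/3 ≠ 0; add k_3 = 10b^2 + 10a - 5/3b - 35/3 to the basis.

S(h_1,k_3): leading monomials are coprime, so the S-polynomial reduces to 0 (Buchberger's first criterion).
S(h_2,k_3): leading monomials are coprime, so the S-polynomial reduces to 0 (Buchberger's first criterion).
Every S-polynomial of the final basis reduces to 0, so we have a Gröbner basis.
Inter-reduce: drop elements whose leading term is divisible by another's, tail-reduce, and make monic.
Reduced Gröbner basis: {a^2 - 8a - 6b - 6, b^2 + a - 1/6b - 7/6}.

The two bases agree; hence the ideals are identical.

Yes, the ideals are equal.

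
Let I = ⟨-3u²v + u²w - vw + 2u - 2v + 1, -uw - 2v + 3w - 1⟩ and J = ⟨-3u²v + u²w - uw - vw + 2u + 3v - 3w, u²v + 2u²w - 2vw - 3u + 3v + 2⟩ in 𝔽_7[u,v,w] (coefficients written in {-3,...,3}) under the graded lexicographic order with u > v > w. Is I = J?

Equality of ideals is decidable: compute both reduced Gröbner bases (unique for the ordering) and check whether they agree.
Buchberger on the first generating set:
f_1 = -3u²v + u²w - vw + 2u - 2v + 1, LT = u²v.
f_2 = -uw - 2v + 3w - 1, LT = uw.

S(f_1,f_2): lcm = u²vw. S = 2u²w² - 2uv² + 3uvw - 2vw² - uv - 3uw + 3vw + 2w.
  leading term u²w²: subtract (-2uw)·f_2 from 2u²w² - 2uv² + 3uvw - 2vw² - uv - 3uw + 3vw + 2w → -2uv² - uvw - uw² - 2vw² - uv + 2uw + 3vw + 2w
  leading term uv²: no divisor's leading term divides it; move -2uv² to the remainder.
  leading term uvw: subtract (v)·f_2 from -uvw - uw² - 2vw² - uv + 2uw + 3vw + 2w → -uw² - 2vw² - uv + 2uw + 2v² + v + 2w
  leading term uw²: subtract (w)·f_2 from -uw² - 2vw² - uv + 2uw + 2v² + v + 2w → -2vw² - uv + 2uw + 2v² + 2vw - 3w² + v + 3w
  leading term vw²: no divisor's leading term divides it; move -2vw² to the remainder.
  leading term uv: no divisor's leading term divides it; move -uv to the remainder.
  leading term uw: subtract (-2)·f_2 from 2uw + 2v² + 2vw - 3w² + v + 3w → 2v² + 2vw - 3w² - 3v + 2w - 2
  leading term v²: no divisor's leading term divides it; move 2v² to the remainder.
  leading term vw: no divisor's leading term divides it; move 2vw to the remainder.
  leading term w²: no divisor's leading term divides it; move -3w² to the remainder.
  leading term v: no divisor's leading term divides it; move -3v to the remainder.
  leading term w: no divisor's leading term divides it; move 2w to the remainder.
  leading term 1: no divisor's leading term divides it; move -2 to the remainder.
  remainder -2uv² - 2vw² - uv + 2v² + 2vw - 3w² - 3v + 2w - 2 ≠ 0; add g_3 = -2uv² - 2vw² - uv + 2v² + 2vw - 3w² - 3v + 2w - 2 to the basis.

S(f_2,g_3): lcm = uv²w. S = -vw³ + 3uvw + 2v³ - 2v²w + vw² + 2w³ + v² + 2vw + w² - w.
  leading term vw³: no divisor's leading term divides it; move -vw³ to the remainder.
  leading term uvw: subtract (-3v)·f_2 from 3uvw + 2v³ - 2v²w + vw² + 2w³ + v² + 2vw + w² - w → 2v³ - 2v²w + vw² + 2w³ + 2v² - 3vw + w² - 3v - w
  leading term v³: no divisor's leading term divides it; move 2v³ to the remainder.
  leading term v²w: no divisor's leading term divides it; move -2v²w to the remainder.
  leading term vw²: no divisor's leading term divides it; move vw² to the remainder.
  leading term w³: no divisor's leading term divides it; move 2w³ to the remainder.
  leading term v²: no divisor's leading term divides it; move 2v² to the remainder.
  leading term vw: no divisor's leading term divides it; move -3vw to the remainder.
  leading term w²: no divisor's leading term divides it; move w² to the remainder.
  leading term v: no divisor's leading term divides it; move -3v to the remainder.
  leading term w: no divisor's leading term divides it; move -w to the remainder.
  remainder -vw³ + 2v³ - 2v²w + vw² + 2w³ + 2v² - 3vw + w² - 3v - w ≠ 0; add g_4 = -vw³ + 2v³ - 2v²w + vw² + 2w³ + 2v² - 3vw + w² - 3v - w to the basis.

The other S-polynomials (S(f_1,g_3), S(f_1,g_4), S(f_2,g_4), S(g_3,g_4)) all reduce to 0 modulo the current basis, so we have a Gröbner basis.
Inter-reduce: drop elements whose leading term is divisible by another's, tail-reduce, and make monic.
Reduced Gröbner basis: {vw³ - 2v³ + 2v²w - vw² - 2w³ - 2v² + 3vw - w² + 3v + w, u²v + 3uv - 2vw + 2u - 2v - 3w + 3, uv² + vw² - 3uv - v² - vw - 2w² - 2v - w + 1, uw + 2v - 3w + 1}.

Buchberger on the second generating set:
h_1 = -3u²v + u²w - uw - vw + 2u + 3v - 3w, LT = u²v.
h_2 = u²v + 2u²w - 2vw - 3u + 3v + 2, LT = u²v.

S(h_1,h_2): lcm = u²v. S = -2uw + 3v + w - 2.
  leading term uw: no divisor's leading term divides it; move -2uw to the remainder.
  leading term v: no divisor's leading term divides it; move 3v to the remainder.
  leading term w: no divisor's leading term divides it; move w to the remainder.
  leading term 1: no divisor's leading term divides it; move -2 to the remainder.
  remainder -2uw + 3v + w - 2 ≠ 0; add k_3 = -2uw + 3v + w - 2 to the basis.

S(h_1,k_3): lcm = u²vw. S = 2u²w² - 2uv² - 3uvw - 2uw² - 2vw² - uv - 3uw - vw + w².
  leading term u²w²: subtract (-uw)·k_3 from 2u²w² - 2uv² - 3uvw - 2uw² - 2vw² - uv - 3uw - vw + w² → -2uv² - uw² - 2vw² - uv + 2uw - vw + w²
  leading term uv²: no divisor's leading term divides it; move -2uv² to the remainder.
  leading term uw²: subtract (-3w)·k_3 from -uw² - 2vw² - uv + 2uw - vw + w² → -2vw² - uv + 2uw + vw - 3w² + w
  leading term vw²: no divisor's leading term divides it; move -2vw² to the remainder.
  leading term uv: no divisor's leading term divides it; move -uv to the remainder.
  leading term uw: subtract (-1)·k_3 from 2uw + vw - 3w² + w → vw - 3w² + 3v + 2w - 2
  leading term vw: no divisor's leading term divides it; move vw to the remainder.
  leading term w²: no divisor's leading term divides it; move -3w² to the remainder.
  leading term v: no divisor's leading term divides it; move 3v to the remainder.
  leading term w: no divisor's leading term divides it; move 2w to the remainder.
  leading term 1: no divisor's leading term divides it; move -2 to the remainder.
  remainder -2uv² - 2vw² - uv + vw - 3w² + 3v + 2w - 2 ≠ 0; add k_4 = -2uv² - 2vw² - uv + vw - 3w² + 3v + 2w - 2 to the basis.

S(k_3,k_4): lcm = uv²w. S = -vw³ + 3uvw + 2v³ + 3v²w - 3vw² + 2w³ + v² - 2vw + w² - w.
  leading term vw³: no divisor's leading term divides it; move -vw³ to the remainder.
  leading term uvw: subtract (2v)·k_3 from 3uvw + 2v³ + 3v²w - 3vw² + 2w³ + v² - 2vw + w² - w → 2v³ + 3v²w - 3vw² + 2w³ + 2v² + 3vw + w² - 3v - w
  leading term v³: no divisor's leading term divides it; move 2v³ to the remainder.
  leading term v²w: no divisor's leading term divides it; move 3v²w to the remainder.
  leading term vw²: no divisor's leading term divides it; move -3vw² to the remainder.
  leading term w³: no divisor's leading term divides it; move 2w³ to the remainder.
  leading term v²: no divisor's leading term divides it; move 2v² to the remainder.
  leading term vw: no divisor's leading term divides it; move 3vw to the remainder.
  leading term w²: no divisor's leading term divides it; move w² to the remainder.
  leading term v: no divisor's leading term divides it; move -3v to the remainder.
  leading term w: no divisor's leading term divides it; move -w to the remainder.
  remainder -vw³ + 2v³ + 3v²w - 3vw² + 2w³ + 2v² + 3vw + w² - 3v - w ≠ 0; add k_5 = -vw³ + 2v³ + 3v²w - 3vw² + 2w³ + 2v² + 3vw + w² - 3v - w to the basis.

The other S-polynomials (S(h_2,k_3), S(h_1,k_4), S(h_2,k_4), S(h_1,k_5), S(h_2,k_5), S(k_3,k_5), S(k_4,k_5)) all reduce to 0 modulo the current basis, so we have a Gröbner basis.
Inter-reduce: drop elements whose leading term is divisible by another's, tail-reduce, and make monic.
Reduced Gröbner basis: {vw³ - 2v³ - 3v²w + 3vw² - 2w³ - 2v² - 3vw - w² + 3v + w, u²v + 3uv - 2vw + 2u + v - 3w + 1, uv² + vw² - 3uv + 3vw - 2w² + 2v - w + 1, uw + 2v + 3w + 1}.

Since the reduced bases disagree, the two ideals are not the same.

No, the ideals differ.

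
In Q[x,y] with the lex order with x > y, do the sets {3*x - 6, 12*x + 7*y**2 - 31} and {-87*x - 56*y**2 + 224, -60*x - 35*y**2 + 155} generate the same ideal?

Since reduced Gröbner bases are canonical representatives of ideals under a given ordering, it suffices to compute and compare them.
Buchberger on the first generating set:
f_1 = 3*x - 6, LT = x.
f_2 = 12*x + 7*y**2 - 31, LT = x.

S(f_1,f_2): lcm = x. S = -7/12*y**2 + 7/12.
  reduce S modulo (f_1, f_2):
  remainder -7/12*y**2 + 7/12 ≠ 0; add g_3 = -7/12*y**2 + 7/12 to the basis.

The other S-polynomials (S(f_1,g_3), S(f_2,g_3)) all reduce to 0 modulo the current basis, so we have a Gröbner basis.
Inter-reduce: drop elements whose leading term is divisible by another's, tail-reduce, and make monic.
Reduced Gröbner basis: {x - 2, y**2 - 1}.

Buchberger on the second generating set:
h_1 = -87*x - 56*y**2 + 224, LT = x.
h_2 = -60*x - 35*y**2 + 155, LT = x.

S(h_1,h_2): lcm = x. S = 7/116*y**2 + 1/116.
  reduce S modulo (h_1, h_2):
  remainder 7/116*y**2 + 1/116 ≠ 0; add k_3 = 7/116*y**2 + 1/116 to the basis.

The other S-polynomials (S(h_1,k_3), S(h_2,k_3)) all reduce to 0 modulo the current basis, so we have a Gröbner basis.
Inter-reduce: drop elements whose leading term is divisible by another's, tail-reduce, and make monic.
Reduced Gröbner basis: {x - 8/3, y**2 + 1/7}.

The bases are distinct; the ideals are different.

No, the ideals differ.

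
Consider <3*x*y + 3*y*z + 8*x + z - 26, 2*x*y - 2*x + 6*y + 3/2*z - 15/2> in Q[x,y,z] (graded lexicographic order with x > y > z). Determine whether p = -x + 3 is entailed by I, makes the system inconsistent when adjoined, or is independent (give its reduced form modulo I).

-x + 3 is independent of I; its normal form modulo I is -x + 3.

First compute the reduced Gröbner basis of I by Buchberger's algorithm.
f_1 = 3*x*y + 3*y*z + 8*x + z - 26, LT = x*y.
f_2 = 2*x*y - 2*x + 6*y + 3/2*z - 15/2, LT = x*y.

S(f_1,f_2): lcm = x*y. S = y*z + 11/3*x - 3*y - 5/12*z - 59/12.
  leading term y*z: no divisor's leading term divides it; move y*z to the remainder.
  leading term x: no divisor's leading term divides it; move 11/3*x to the remainder.
  leading term y: no divisor's leading term divides it; move -3*y to the remainder.
  leading term z: no divisor's leading term divides it; move -5/12*z to the remainder.
  leading term 1: no divisor's leading term divides it; move -59/12 to the remainder.
  remainder y*z + 11/3*x - 3*y - 5/12*z - 59/12 ≠ 0; add h_3 = y*z + 11/3*x - 3*y - 5/12*z - 59/12 to the basis.

S(f_1,h_3): lcm = x*y*z. S = y*z**2 - 11/3*x**2 + 3*x*y + 37/12*x*z + 1/3*z**2 + 59/12*x - 26/3*z.
  leading term y*z**2: subtract (z)·h_3 from y*z**2 - 11/3*x**2 + 3*x*y + 37/12*x*z + 1/3*z**2 + 59/12*x - 26/3*z → -11/3*x**2 + 3*x*y - 7/12*x*z + 3*y*z + 3/4*z**2 + 59/12*x - 15/4*z
  leading term x**2: no divisor's leading term divides it; move -11/3*x**2 to the remainder.
  leading term x*y: subtract (1)·f_1 from 3*x*y - 7/12*x*z + 3*y*z + 3/4*z**2 + 59/12*x - 15/4*z → -7/12*x*z + 3/4*z**2 - 37/12*x - 19/4*z + 26
  leading term x*z: no divisor's leading term divides it; move -7/12*x*z to the remainder.
  leading term z**2: no divisor's leading term divides it; move 3/4*z**2 to the remainder.
  leading term x: no divisor's leading term divides it; move -37/12*x to the remainder.
  leading term z: no divisor's leading term divides it; move -19/4*z to the remainder.
  leading term 1: no divisor's leading term divides it; move 26 to the remainder.
  remainder -11/3*x**2 - 7/12*x*z + 3/4*z**2 - 37/12*x - 19/4*z + 26 ≠ 0; add h_4 = -11/3*x**2 - 7/12*x*z + 3/4*z**2 - 37/12*x - 19/4*z + 26 to the basis.

The other S-polynomials (S(f_2,h_3), S(f_1,h_4), S(f_2,h_4), S(h_3,h_4)) all reduce to 0 modulo the current basis, so we have a Gröbner basis.
Inter-reduce: drop elements whose leading term is divisible by another's, tail-reduce, and make monic.
Reduced Gröbner basis: {x**2 + 7/44*x*z - 9/44*z**2 + 37/44*x + 57/44*z - 78/11, x*y - x + 3*y + 3/4*z - 15/4, y*z + 11/3*x - 3*y - 5/12*z - 59/12}.
Label its elements g_1 = x**2 + 7/44*x*z - 9/44*z**2 + 37/44*x + 57/44*z - 78/11, g_2 = x*y - x + 3*y + 3/4*z - 15/4, g_3 = y*z + 11/3*x - 3*y - 5/12*z - 59/12.

Reduce p = -x + 3 modulo G:
  leading term x: no divisor's leading term divides it; move -x to the remainder.
  leading term 1: no divisor's leading term divides it; move 3 to the remainder.
  normal form = -x + 3.
The normal form is nonzero, so p ∉ I. Since p minus its normal form lies in I, I + (p) = I + (r) where r = -x + 3; decide whether this ideal is the whole ring.
Run Buchberger on G together with r (pairs among the g_i already reduce to 0 since G is a Gröbner basis):
g_1 = x**2 + 7/44*x*z - 9/44*z**2 + 37/44*x + 57/44*z - 78/11, LT = x**2.
g_2 = x*y - x + 3*y + 3/4*z - 15/4, LT = x*y.
g_3 = y*z + 11/3*x - 3*y - 5/12*z - 59/12, LT = y*z.
r = -x + 3, LT = x.

S(g_1,r): lcm = x**2. S = 7/44*x*z - 9/44*z**2 + 169/44*x + 57/44*z - 78/11.
  leading term x*z: subtract (-7/44*z)·r from 7/44*x*z - 9/44*z**2 + 169/44*x + 57/44*z - 78/11 → -9/44*z**2 + 169/44*x + 39/22*z - 78/11
  leading term z**2: no divisor's leading term divides it; move -9/44*z**2 to the remainder.
  leading term x: subtract (-169/44)·r from 169/44*x + 39/22*z - 78/11 → 39/22*z + 195/44
  leading term z: no divisor's leading term divides it; move 39/22*z to the remainder.
  leading term 1: no divisor's leading term divides it; move 195/44 to the remainder.
  remainder -9/44*z**2 + 39/22*z + 195/44 ≠ 0; add m_5 = -9/44*z**2 + 39/22*z + 195/44 to the basis.

S(g_2,r): lcm = x*y. S = -x + 6*y + 3/4*z - 15/4.
  leading term x: subtract (1)·r from -x + 6*y + 3/4*z - 15/4 → 6*y + 3/4*z - 27/4
  leading term y: no divisor's leading term divides it; move 6*y to the remainder.
  leading term z: no divisor's leading term divides it; move 3/4*z to the remainder.
  leading term 1: no divisor's leading term divides it; move -27/4 to the remainder.
  remainder 6*y + 3/4*z - 27/4 ≠ 0; add m_6 = 6*y + 3/4*z - 27/4 to the basis.

The other S-polynomials (S(g_1,g_2), S(g_1,g_3), S(g_2,g_3), S(g_3,r), S(g_1,m_5), S(g_2,m_5), S(g_3,m_5), S(r,m_5), S(g_1,m_6), S(g_2,m_6), S(g_3,m_6), S(r,m_6), S(m_5,m_6)) all reduce to 0 modulo the current basis, so we have a Gröbner basis.
Inter-reduce: drop elements whose leading term is divisible by another's, tail-reduce, and make monic.
Reduced Gröbner basis: {z**2 - 26/3*z - 65/3, x - 3, y + 1/8*z - 9/8}.
The reduced Gröbner basis of I + (p) is {z**2 - 26/3*z - 65/3, x - 3, y + 1/8*z - 9/8} ≠ {1}, a proper ideal, so the enlarged system stays consistent: p is independent of I, with normal form -x + 3.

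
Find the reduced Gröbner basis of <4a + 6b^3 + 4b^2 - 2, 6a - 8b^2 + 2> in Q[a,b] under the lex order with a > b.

f_1 = 4a + 6b^3 + 4b^2 - 2, LT = a.
f_2 = 6a - 8b^2 + 2, LT = a.

S(f_1,f_2): lcm = a. S = 3/2b^3 + 7/3b^2 - 5/6.
  leading term b^3: no divisor's leading term divides it; move 3/2b^3 to the remainder.
  leading term b^2: no divisor's leading term divides it; move 7/3b^2 to the remainder.
  leading term 1: no divisor's leading term divides it; move -5/6 to the remainder.
  remainder 3/2b^3 + 7/3b^2 - 5/6 ≠ 0; add g_3 = 3/2b^3 + 7/3b^2 - 5/6 to the basis.

The other S-polynomials (S(f_1,g_3), S(f_2,g_3)) all reduce to 0 modulo the current basis, so we have a Gröbner basis.
Inter-reduce: drop elements whose leading term is divisible by another's, tail-reduce, and make monic.

G = {a - 4/3b^2 + 1/3, b^3 + 14/9b^2 - 5/9}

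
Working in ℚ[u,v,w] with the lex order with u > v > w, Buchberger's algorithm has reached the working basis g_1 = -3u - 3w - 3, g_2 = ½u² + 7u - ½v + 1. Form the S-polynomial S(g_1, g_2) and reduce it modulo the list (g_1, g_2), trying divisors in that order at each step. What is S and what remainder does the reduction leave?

S(g_1, g_2) = uw - 13u + v - 2; remainder on division = v - w² + 12w + 11.

lcm(LM(g_1), LM(g_2)) = u².
S = (lcm/LT(g_1))·g_1 − (lcm/LT(g_2))·g_2 = uw - 13u + v - 2.
Reduce S modulo (g_1, g_2) in that order:
  leading term uw: subtract (-⅓w)·g_1 from uw - 13u + v - 2 → -13u + v - w² - w - 2
  leading term u: subtract (13/3)·g_1 from -13u + v - w² - w - 2 → v - w² + 12w + 11
  leading term v: no divisor's leading term divides it; move v to the remainder.
  leading term w²: no divisor's leading term divides it; move -w² to the remainder.
  leading term w: no divisor's leading term divides it; move 12w to the remainder.
  leading term 1: no divisor's leading term divides it; move 11 to the remainder.
The remainder v - w² + 12w + 11 is nonzero, so it would be added as the next basis element.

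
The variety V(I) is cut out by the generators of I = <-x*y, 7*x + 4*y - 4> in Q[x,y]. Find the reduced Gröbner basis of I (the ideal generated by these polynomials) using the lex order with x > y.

G = {x + 4/7*y - 4/7, y**2 - y}

The reduced Gröbner basis is the canonical form of the ideal for this ordering.

f_1 = -x*y, LT = x*y.
f_2 = 7*x + 4*y - 4, LT = x.

S(f_1,f_2): lcm = x*y. S = -4/7*y**2 + 4/7*y.
  leading term y**2: no divisor's leading term divides it; move -4/7*y**2 to the remainder.
  leading term y: no divisor's leading term divides it; move 4/7*y to the remainder.
  remainder -4/7*y**2 + 4/7*y ≠ 0; add g_3 = -4/7*y**2 + 4/7*y to the basis.

S(f_1,g_3): lcm = x*y**2. S = x*y.
  leading term x*y: subtract (-1)·f_1 from x*y → 0
  remainder 0.

S(f_2,g_3): leading monomials are coprime, so the S-polynomial reduces to 0 (Buchberger's first criterion).
Every S-polynomial of the final basis reduces to 0, so we have a Gröbner basis.
Inter-reduce: drop elements whose leading term is divisible by another's, tail-reduce, and make monic.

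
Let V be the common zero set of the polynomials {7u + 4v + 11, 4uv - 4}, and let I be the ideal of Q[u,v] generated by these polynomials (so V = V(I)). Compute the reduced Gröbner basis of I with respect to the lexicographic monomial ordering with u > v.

Buchberger's algorithm terminates because the ascending chain of leading-term ideals stabilizes.

f_1 = 7u + 4v + 11, LT = u.
f_2 = 4uv - 4, LT = uv.

S(f_1,f_2): lcm = uv. S = 4/7v^2 + 11/7v + 1.
  leading term v^2: no divisor's leading term divides it; move 4/7v^2 to the remainder.
  leading term v: no divisor's leading term divides it; move 11/7v to the remainder.
  leading term 1: no divisor's leading term divides it; move 1 to the remainder.
  remainder 4/7v^2 + 11/7v + 1 ≠ 0; add g_3 = 4/7v^2 + 11/7v + 1 to the basis.

The other S-polynomials (S(f_1,g_3), S(f_2,g_3)) all reduce to 0 modulo the current basis, so we have a Gröbner basis.
Inter-reduce: drop elements whose leading term is divisible by another's, tail-reduce, and make monic.

G = {u + 4/7v + 11/7, v^2 + 11/4v + 7/4}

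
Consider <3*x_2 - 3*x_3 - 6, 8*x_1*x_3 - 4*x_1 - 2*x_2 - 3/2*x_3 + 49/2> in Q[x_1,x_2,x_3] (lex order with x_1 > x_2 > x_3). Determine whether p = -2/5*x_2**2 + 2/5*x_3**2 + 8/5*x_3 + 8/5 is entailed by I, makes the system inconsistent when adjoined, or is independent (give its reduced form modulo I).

First compute the reduced Gröbner basis of I by Buchberger's algorithm.
f_1 = 3*x_2 - 3*x_3 - 6, LT = x_2.
f_2 = 8*x_1*x_3 - 4*x_1 - 2*x_2 - 3/2*x_3 + 49/2, LT = x_1*x_3.

S(f_1,f_2): leading monomials are coprime, so the S-polynomial reduces to 0 (Buchberger's first criterion).
Every S-polynomial of the final basis reduces to 0, so we have a Gröbner basis.
Inter-reduce: drop elements whose leading term is divisible by another's, tail-reduce, and make monic.
Reduced Gröbner basis: {x_1*x_3 - 1/2*x_1 - 7/16*x_3 + 41/16, x_2 - x_3 - 2}.
Label its elements g_1 = x_1*x_3 - 1/2*x_1 - 7/16*x_3 + 41/16, g_2 = x_2 - x_3 - 2.

Reduce p = -2/5*x_2**2 + 2/5*x_3**2 + 8/5*x_3 + 8/5 modulo G:
  leading term x_2**2: subtract (-2/5*x_2)·g_2 from -2/5*x_2**2 + 2/5*x_3**2 + 8/5*x_3 + 8/5 → -2/5*x_2*x_3 - 4/5*x_2 + 2/5*x_3**2 + 8/5*x_3 + 8/5
  leading term x_2*x_3: subtract (-2/5*x_3)·g_2 from -2/5*x_2*x_3 - 4/5*x_2 + 2/5*x_3**2 + 8/5*x_3 + 8/5 → -4/5*x_2 + 4/5*x_3 + 8/5
  leading term x_2: subtract (-4/5)·g_2 from -4/5*x_2 + 4/5*x_3 + 8/5 → 0
  normal form = 0.
Since the normal form is 0, p ∈ I.

Ideal membership is decidable via reduction modulo a Gröbner basis.

-2/5*x_2**2 + 2/5*x_3**2 + 8/5*x_3 + 8/5 lies in I (it reduces to 0).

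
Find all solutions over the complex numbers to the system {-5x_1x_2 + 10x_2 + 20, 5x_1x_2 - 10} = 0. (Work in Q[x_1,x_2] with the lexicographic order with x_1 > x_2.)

Compute a lex Gröbner basis by Buchberger's algorithm.
f_1 = -5x_1x_2 + 10x_2 + 20, LT = x_1x_2.
f_2 = 5x_1x_2 - 10, LT = x_1x_2.

S(f_1,f_2): lcm = x_1x_2. S = -2x_2 - 2.
  leading term x_2: no divisor's leading term divides it; move -2x_2 to the remainder.
  leading term 1: no divisor's leading term divides it; move -2 to the remainder.
  remainder -2x_2 - 2 ≠ 0; add h_3 = -2x_2 - 2 to the basis.

S(f_1,h_3): lcm = x_1x_2. S = -x_1 - 2x_2 - 4.
  leading term x_1: no divisor's leading term divides it; move -x_1 to the remainder.
  leading term x_2: subtract (1)·h_3 from -2x_2 - 4 → -2
  leading term 1: no divisor's leading term divides it; move -2 to the remainder.
  remainder -x_1 - 2 ≠ 0; add h_4 = -x_1 - 2 to the basis.

The other S-polynomials (S(f_2,h_3), S(f_1,h_4), S(f_2,h_4), S(h_3,h_4)) all reduce to 0 modulo the current basis, so we have a Gröbner basis.
Inter-reduce: drop elements whose leading term is divisible by another's, tail-reduce, and make monic.
Reduced Gröbner basis: {x_1 + 2, x_2 + 1}.

From the last basis element, x_2 + 1 = 0, so x_2 takes values in {-1}. Each choice, substituted upward through the basis, yields the corresponding point(s) of the solution set.
  x_2 = -1: the earlier basis element becomes x_1 + 2 = 0, giving x_1 = -2 — point (-2, -1).
Substituting each solution back into the original system confirms all equations vanish.

{(-2, -1)}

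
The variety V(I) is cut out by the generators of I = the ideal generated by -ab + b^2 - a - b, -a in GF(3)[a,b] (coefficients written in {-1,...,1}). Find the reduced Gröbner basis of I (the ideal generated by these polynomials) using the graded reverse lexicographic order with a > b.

f_1 = -ab + b^2 - a - b, LT = ab.
f_2 = -a, LT = a.

S(f_1,f_2): lcm = ab. S = -b^2 + a + b.
  leading term b^2: no divisor's leading term divides it; move -b^2 to the remainder.
  leading term a: subtract (-1)·f_2 from a + b → b
  leading term b: no divisor's leading term divides it; move b to the remainder.
  remainder -b^2 + b ≠ 0; add g_3 = -b^2 + b to the basis.

The other S-polynomials (S(f_1,g_3), S(f_2,g_3)) all reduce to 0 modulo the current basis, so we have a Gröbner basis.
Inter-reduce: drop elements whose leading term is divisible by another's, tail-reduce, and make monic.

G = {b^2 - b, a}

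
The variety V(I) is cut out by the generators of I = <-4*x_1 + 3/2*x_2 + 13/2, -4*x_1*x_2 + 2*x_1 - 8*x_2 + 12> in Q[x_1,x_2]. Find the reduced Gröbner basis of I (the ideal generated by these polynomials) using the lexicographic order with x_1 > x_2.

G = {x_1 - 3/8*x_2 - 13/8, x_2**2 + 55/6*x_2 - 61/6}

f_1 = -4*x_1 + 3/2*x_2 + 13/2, LT = x_1.
f_2 = -4*x_1*x_2 + 2*x_1 - 8*x_2 + 12, LT = x_1*x_2.

S(f_1,f_2): lcm = x_1*x_2. S = 1/2*x_1 - 3/8*x_2**2 - 29/8*x_2 + 3.
  leading term x_1: subtract (-1/8)·f_1 from 1/2*x_1 - 3/8*x_2**2 - 29/8*x_2 + 3 → -3/8*x_2**2 - 55/16*x_2 + 61/16
  leading term x_2**2: no divisor's leading term divides it; move -3/8*x_2**2 to the remainder.
  leading term x_2: no divisor's leading term divides it; move -55/16*x_2 to the remainder.
  leading term 1: no divisor's leading term divides it; move 61/16 to the remainder.
  remainder -3/8*x_2**2 - 55/16*x_2 + 61/16 ≠ 0; add g_3 = -3/8*x_2**2 - 55/16*x_2 + 61/16 to the basis.

S(f_1,g_3): leading monomials are coprime, so the S-polynomial reduces to 0 (Buchberger's first criterion).
S(f_2,g_3): lcm = x_1*x_2**2. S = -29/3*x_1*x_2 + 61/6*x_1 + 2*x_2**2 - 3*x_2.
  leading term x_1*x_2: subtract (29/12*x_2)·f_1 from -29/3*x_1*x_2 + 61/6*x_1 + 2*x_2**2 - 3*x_2 → 61/6*x_1 - 13/8*x_2**2 - 449/24*x_2
  leading term x_1: subtract (-61/24)·f_1 from 61/6*x_1 - 13/8*x_2**2 - 449/24*x_2 → -13/8*x_2**2 - 715/48*x_2 + 793/48
  leading term x_2**2: subtract (13/3)·g_3 from -13/8*x_2**2 - 715/48*x_2 + 793/48 → 0
  remainder 0.

Every S-polynomial of the final basis reduces to 0, so we have a Gröbner basis.
Inter-reduce: drop elements whose leading term is divisible by another's, tail-reduce, and make monic.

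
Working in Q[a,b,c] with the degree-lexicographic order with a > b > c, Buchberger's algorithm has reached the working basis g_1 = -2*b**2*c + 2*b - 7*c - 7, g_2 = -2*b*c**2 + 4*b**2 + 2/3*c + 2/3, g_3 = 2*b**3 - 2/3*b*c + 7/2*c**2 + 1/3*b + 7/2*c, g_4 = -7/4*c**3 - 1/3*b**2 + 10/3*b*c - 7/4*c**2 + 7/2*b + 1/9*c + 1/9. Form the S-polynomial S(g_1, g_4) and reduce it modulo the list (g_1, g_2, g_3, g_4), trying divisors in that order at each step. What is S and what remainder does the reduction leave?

lcm(LM(g_1), LM(g_4)) = b**2*c**3.
S = (lcm/LT(g_1))·g_1 − (lcm/LT(g_4))·g_4 = -4/21*b**4 + 40/21*b**3*c - b**2*c**2 + 2*b**3 + 4/63*b**2*c - b*c**2 + 7/2*c**3 + 4/63*b**2 + 7/2*c**2.
Reduce S modulo (g_1, g_2, g_3, g_4) in that order:
  leading term b**4: subtract (-2/21*b)·g_3 from -4/21*b**4 + 40/21*b**3*c - b**2*c**2 + 2*b**3 + 4/63*b**2*c - b*c**2 + 7/2*c**3 + 4/63*b**2 + 7/2*c**2 → 40/21*b**3*c - b**2*c**2 + 2*b**3 - 2/3*b*c**2 + 7/2*c**3 + 2/21*b**2 + 1/3*b*c + 7/2*c**2
  leading term b**3*c: subtract (-20/21*b)·g_1 from 40/21*b**3*c - b**2*c**2 + 2*b**3 - 2/3*b*c**2 + 7/2*c**3 + 2/21*b**2 + 1/3*b*c + 7/2*c**2 → -b**2*c**2 + 2*b**3 - 2/3*b*c**2 + 7/2*c**3 + 2*b**2 - 19/3*b*c + 7/2*c**2 - 20/3*b
  leading term b**2*c**2: subtract (1/2*c)·g_1 from -b**2*c**2 + 2*b**3 - 2/3*b*c**2 + 7/2*c**3 + 2*b**2 - 19/3*b*c + 7/2*c**2 - 20/3*b → 2*b**3 - 2/3*b*c**2 + 7/2*c**3 + 2*b**2 - 22/3*b*c + 7*c**2 - 20/3*b + 7/2*c
  leading term b**3: subtract (1)·g_3 from 2*b**3 - 2/3*b*c**2 + 7/2*c**3 + 2*b**2 - 22/3*b*c + 7*c**2 - 20/3*b + 7/2*c → -2/3*b*c**2 + 7/2*c**3 + 2*b**2 - 20/3*b*c + 7/2*c**2 - 7*b
  leading term b*c**2: subtract (1/3)·g_2 from -2/3*b*c**2 + 7/2*c**3 + 2*b**2 - 20/3*b*c + 7/2*c**2 - 7*b → 7/2*c**3 + 2/3*b**2 - 20/3*b*c + 7/2*c**2 - 7*b - 2/9*c - 2/9
  leading term c**3: subtract (-2)·g_4 from 7/2*c**3 + 2/3*b**2 - 20/3*b*c + 7/2*c**2 - 7*b - 2/9*c - 2/9 → 0
The remainder is 0, so this S-polynomial contributes no new basis element.

S(g_1, g_4) = -4/21*b**4 + 40/21*b**3*c - b**2*c**2 + 2*b**3 + 4/63*b**2*c - b*c**2 + 7/2*c**3 + 4/63*b**2 + 7/2*c**2; remainder on division = 0.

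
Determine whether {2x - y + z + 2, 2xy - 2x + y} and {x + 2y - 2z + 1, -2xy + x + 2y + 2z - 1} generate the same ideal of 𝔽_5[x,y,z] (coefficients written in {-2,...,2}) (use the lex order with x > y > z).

For a fixed monomial order, each ideal has a unique reduced Gröbner basis; comparing bases decides equality.
Buchberger on the first generating set:
f_1 = 2x - y + z + 2, LT = x.
f_2 = 2xy - 2x + y, LT = xy.

S(f_1,f_2): lcm = xy. S = x + 2y² - 2yz - 2y.
  reduce S modulo (f_1, f_2):
  remainder 2y² - 2yz + y + 2z - 1 ≠ 0; add g_3 = 2y² - 2yz + y + 2z - 1 to the basis.

The other S-polynomials (S(f_1,g_3), S(f_2,g_3)) all reduce to 0 modulo the current basis, so we have a Gröbner basis.
Inter-reduce: drop elements whose leading term is divisible by another's, tail-reduce, and make monic.
Reduced Gröbner basis: {x + 2y - 2z + 1, y² - yz - 2y + z + 2}.

Buchberger on the second generating set:
h_1 = x + 2y - 2z + 1, LT = x.
h_2 = -2xy + x + 2y + 2z - 1, LT = xy.

S(h_1,h_2): lcm = xy. S = -2x + 2y² - 2yz + 2y + z + 2.
  reduce S modulo (h_1, h_2):
  remainder 2y² - 2yz + y + 2z - 1 ≠ 0; add k_3 = 2y² - 2yz + y + 2z - 1 to the basis.

The other S-polynomials (S(h_1,k_3), S(h_2,k_3)) all reduce to 0 modulo the current basis, so we have a Gröbner basis.
Inter-reduce: drop elements whose leading term is divisible by another's, tail-reduce, and make monic.
Reduced Gröbner basis: {x + 2y - 2z + 1, y² - yz - 2y + z + 2}.

Same reduced basis, so the two generating sets span the same ideal.
The choice of monomial ordering does not affect the verdict — as long as both bases are computed under the same ordering, their equality decides ideal equality.

Yes, the ideals are equal.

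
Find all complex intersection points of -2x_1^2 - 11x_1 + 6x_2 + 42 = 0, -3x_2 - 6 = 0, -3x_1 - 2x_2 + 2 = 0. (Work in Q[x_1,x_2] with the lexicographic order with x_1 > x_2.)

Compute a lex Gröbner basis by Buchberger's algorithm.
f_1 = -2x_1^2 - 11x_1 + 6x_2 + 42, LT = x_1^2.
f_2 = -3x_2 - 6, LT = x_2.
f_3 = -3x_1 - 2x_2 + 2, LT = x_1.

The S-polynomials (S(f_1,f_2), S(f_1,f_3), S(f_2,f_3)) all reduce to 0 modulo the current basis, so we have a Gröbner basis.
Inter-reduce: drop elements whose leading term is divisible by another's, tail-reduce, and make monic.
Reduced Gröbner basis: {x_1 - 2, x_2 + 2}.

A lex Gröbner basis eliminates variables successively. Here x_2 + 2 depends only on x_2, with roots {-2}; lifting each root through the earlier basis elements recovers the full solutions.
  x_2 = -2: the earlier basis element becomes x_1 - 2 = 0, giving x_1 = 2 — point (2, -2).

{(2, -2)}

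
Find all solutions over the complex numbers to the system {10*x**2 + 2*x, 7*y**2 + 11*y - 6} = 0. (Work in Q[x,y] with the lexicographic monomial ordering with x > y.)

Compute a lex Gröbner basis by Buchberger's algorithm.
f_1 = 10*x**2 + 2*x, LT = x**2.
f_2 = 7*y**2 + 11*y - 6, LT = y**2.

The S-polynomials (S(f_1,f_2)) all reduce to 0 modulo the current basis, so we have a Gröbner basis.
Inter-reduce: drop elements whose leading term is divisible by another's, tail-reduce, and make monic.
Reduced Gröbner basis: {x**2 + 1/5*x, y**2 + 11/7*y - 6/7}.

From the last basis element, y**2 + 11/7*y - 6/7 = 0, so y takes values in {-2, 3/7}. Each choice, substituted upward through the basis, yields the corresponding point(s) of the solution set.
  y = -2: the earlier basis element becomes x**2 + 1/5*x = 0, giving x = -1/5, 0 — points (-1/5, -2), (0, -2).
  y = 3/7: the earlier basis element becomes x**2 + 1/5*x = 0, giving x = -1/5, 0 — points (-1/5, 3/7), (0, 3/7).
Substituting each solution back into the original system confirms all equations vanish.

{(-1/5, -2), (0, -2), (-1/5, 3/7), (0, 3/7)}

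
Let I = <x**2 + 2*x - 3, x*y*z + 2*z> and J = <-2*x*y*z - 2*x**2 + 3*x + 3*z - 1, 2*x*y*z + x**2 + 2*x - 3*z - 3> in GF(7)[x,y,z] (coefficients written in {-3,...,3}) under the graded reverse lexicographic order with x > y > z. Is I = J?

Yes, the ideals are equal.

Two ideals are equal iff their reduced Gröbner bases coincide (the reduced basis is unique for a fixed ordering).
Buchberger on the first generating set:
f_1 = x**2 + 2*x - 3, LT = x**2.
f_2 = x*y*z + 2*z, LT = x*y*z.

S(f_1,f_2): lcm = x**2*y*z. S = 2*x*y*z - 2*x*z - 3*y*z.
  leading term x*y*z: subtract (2)·f_2 from 2*x*y*z - 2*x*z - 3*y*z → -2*x*z - 3*y*z + 3*z
  leading term x*z: no divisor's leading term divides it; move -2*x*z to the remainder.
  leading term y*z: no divisor's leading term divides it; move -3*y*z to the remainder.
  leading term z: no divisor's leading term divides it; move 3*z to the remainder.
  remainder -2*x*z - 3*y*z + 3*z ≠ 0; add g_3 = -2*x*z - 3*y*z + 3*z to the basis.

S(f_2,g_3): lcm = x*y*z. S = 2*y**2*z - 2*y*z + 2*z.
  leading term y**2*z: no divisor's leading term divides it; move 2*y**2*z to the remainder.
  leading term y*z: no divisor's leading term divides it; move -2*y*z to the remainder.
  leading term z: no divisor's leading term divides it; move 2*z to the remainder.
  remainder 2*y**2*z - 2*y*z + 2*z ≠ 0; add g_4 = 2*y**2*z - 2*y*z + 2*z to the basis.

The other S-polynomials (S(f_1,g_3), S(f_1,g_4), S(f_2,g_4), S(g_3,g_4)) all reduce to 0 modulo the current basis, so we have a Gröbner basis.
Inter-reduce: drop elements whose leading term is divisible by another's, tail-reduce, and make monic.
Reduced Gröbner basis: {y**2*z - y*z + z, x**2 + 2*x - 3, x*z - 2*y*z + 2*z}.

Buchberger on the second generating set:
h_1 = -2*x*y*z - 2*x**2 + 3*x + 3*z - 1, LT = x*y*z.
h_2 = 2*x*y*z + x**2 + 2*x - 3*z - 3, LT = x*y*z.

S(h_1,h_2): lcm = x*y*z. S = -3*x**2 + x + 2.
  leading term x**2: no divisor's leading term divides it; move -3*x**2 to the remainder.
  leading term x: no divisor's leading term divides it; move x to the remainder.
  leading term 1: no divisor's leading term divides it; move 2 to the remainder.
  remainder -3*x**2 + x + 2 ≠ 0; add k_3 = -3*x**2 + x + 2 to the basis.

S(h_1,k_3): lcm = x**2*y*z. S = x**3 - 2*x*y*z + 2*x**2 + 2*x*z + 3*y*z - 3*x.
  leading term x**3: subtract (2*x)·k_3 from x**3 - 2*x*y*z + 2*x**2 + 2*x*z + 3*y*z - 3*x → -2*x*y*z + 2*x*z + 3*y*z
  leading term x*y*z: subtract (1)·h_1 from -2*x*y*z + 2*x*z + 3*y*z → 2*x**2 + 2*x*z + 3*y*z - 3*x - 3*z + 1
  leading term x**2: subtract (-3)·k_3 from 2*x**2 + 2*x*z + 3*y*z - 3*x - 3*z + 1 → 2*x*z + 3*y*z - 3*z
  leading term x*z: no divisor's leading term divides it; move 2*x*z to the remainder.
  leading term y*z: no divisor's leading term divides it; move 3*y*z to the remainder.
  leading term z: no divisor's leading term divides it; move -3*z to the remainder.
  remainder 2*x*z + 3*y*z - 3*z ≠ 0; add k_4 = 2*x*z + 3*y*z - 3*z to the basis.

S(h_1,k_4): lcm = x*y*z. S = 2*y**2*z + x**2 - 2*y*z + 2*x + 2*z - 3.
  leading term y**2*z: no divisor's leading term divides it; move 2*y**2*z to the remainder.
  leading term x**2: subtract (2)·k_3 from x**2 - 2*y*z + 2*x + 2*z - 3 → -2*y*z + 2*z
  leading term y*z: no divisor's leading term divides it; move -2*y*z to the remainder.
  leading term z: no divisor's leading term divides it; move 2*z to the remainder.
  remainder 2*y**2*z - 2*y*z + 2*z ≠ 0; add k_5 = 2*y**2*z - 2*y*z + 2*z to the basis.

The other S-polynomials (S(h_2,k_3), S(h_2,k_4), S(k_3,k_4), S(h_1,k_5), S(h_2,k_5), S(k_3,k_5), S(k_4,k_5)) all reduce to 0 modulo the current basis, so we have a Gröbner basis.
Inter-reduce: drop elements whose leading term is divisible by another's, tail-reduce, and make monic.
Reduced Gröbner basis: {y**2*z - y*z + z, x**2 + 2*x - 3, x*z - 2*y*z + 2*z}.

The two bases agree; hence the ideals are identical.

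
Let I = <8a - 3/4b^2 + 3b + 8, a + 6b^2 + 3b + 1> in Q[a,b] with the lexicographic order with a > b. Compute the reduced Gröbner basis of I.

G = {a + 27/65b + 1, b^2 + 28/65b}

Buchberger's algorithm terminates because the ascending chain of leading-term ideals stabilizes.

f_1 = 8a - 3/4b^2 + 3b + 8, LT = a.
f_2 = a + 6b^2 + 3b + 1, LT = a.

S(f_1,f_2): lcm = a. S = -195/32b^2 - 21/8b.
  reduce S modulo (f_1, f_2):
  remainder -195/32b^2 - 21/8b ≠ 0; add g_3 = -195/32b^2 - 21/8b to the basis.

The other S-polynomials (S(f_1,g_3), S(f_2,g_3)) all reduce to 0 modulo the current basis, so we have a Gröbner basis.
Inter-reduce: drop elements whose leading term is divisible by another's, tail-reduce, and make monic.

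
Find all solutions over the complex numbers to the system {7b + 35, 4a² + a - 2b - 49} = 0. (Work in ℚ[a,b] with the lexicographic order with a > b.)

{(-13/4, -5), (3, -5)}

Compute a lex Gröbner basis by Buchberger's algorithm.
f_1 = 7b + 35, LT = b.
f_2 = 4a² + a - 2b - 49, LT = a².

The S-polynomials (S(f_1,f_2)) all reduce to 0 modulo the current basis, so we have a Gröbner basis.
Inter-reduce: drop elements whose leading term is divisible by another's, tail-reduce, and make monic.
Reduced Gröbner basis: {a² + ¼a - 39/4, b + 5}.

A lex Gröbner basis eliminates variables successively. Here b + 5 depends only on b, with roots {-5}; lifting each root through the earlier basis elements recovers the full solutions.
  b = -5: the earlier basis element becomes a² + ¼a - 39/4 = 0, giving a = -13/4, 3 — points (-13/4, -5), (3, -5).
Each listed point satisfies every original equation (direct substitution).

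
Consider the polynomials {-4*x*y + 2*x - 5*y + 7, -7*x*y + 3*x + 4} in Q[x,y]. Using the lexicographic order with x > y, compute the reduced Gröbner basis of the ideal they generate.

G = {x - 35/2*y + 33/2, y**2 - 48/35*y + 13/35}

f_1 = -4*x*y + 2*x - 5*y + 7, LT = x*y.
f_2 = -7*x*y + 3*x + 4, LT = x*y.

S(f_1,f_2): lcm = x*y. S = -1/14*x + 5/4*y - 33/28.
  leading term x: no divisor's leading term divides it; move -1/14*x to the remainder.
  leading term y: no divisor's leading term divides it; move 5/4*y to the remainder.
  leading term 1: no divisor's leading term divides it; move -33/28 to the remainder.
  remainder -1/14*x + 5/4*y - 33/28 ≠ 0; add g_3 = -1/14*x + 5/4*y - 33/28 to the basis.

S(f_1,g_3): lcm = x*y. S = -1/2*x + 35/2*y**2 - 61/4*y - 7/4.
  leading term x: subtract (7)·g_3 from -1/2*x + 35/2*y**2 - 61/4*y - 7/4 → 35/2*y**2 - 24*y + 13/2
  leading term y**2: no divisor's leading term divides it; move 35/2*y**2 to the remainder.
  leading term y: no divisor's leading term divides it; move -24*y to the remainder.
  leading term 1: no divisor's leading term divides it; move 13/2 to the remainder.
  remainder 35/2*y**2 - 24*y + 13/2 ≠ 0; add g_4 = 35/2*y**2 - 24*y + 13/2 to the basis.

The other S-polynomials (S(f_2,g_3), S(f_1,g_4), S(f_2,g_4), S(g_3,g_4)) all reduce to 0 modulo the current basis, so we have a Gröbner basis.
Inter-reduce: drop elements whose leading term is divisible by another's, tail-reduce, and make monic.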